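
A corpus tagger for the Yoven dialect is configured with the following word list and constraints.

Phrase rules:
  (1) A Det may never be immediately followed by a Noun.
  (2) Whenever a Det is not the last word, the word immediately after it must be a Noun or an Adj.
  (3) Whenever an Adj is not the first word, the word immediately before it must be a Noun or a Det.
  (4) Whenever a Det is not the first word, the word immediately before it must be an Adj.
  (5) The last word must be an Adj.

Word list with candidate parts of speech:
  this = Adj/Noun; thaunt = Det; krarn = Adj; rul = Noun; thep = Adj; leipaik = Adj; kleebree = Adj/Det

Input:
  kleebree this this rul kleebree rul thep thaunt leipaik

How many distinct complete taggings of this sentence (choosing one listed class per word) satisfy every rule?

3

Candidates per position — 1:kleebree {Adj,Det}; 2:this {Adj,Noun}; 3:this {Adj,Noun}; 4:rul {Noun}; 5:kleebree {Adj,Det}; 6:rul {Noun}; 7:thep {Adj}; 8:thaunt {Det}; 9:leipaik {Adj}.
There are 16 candidate sequences in total.
The sequences that satisfy every rule: Adj Noun Adj Noun Adj Noun Adj Det Adj; Adj Noun Noun Noun Adj Noun Adj Det Adj; Det Adj Noun Noun Adj Noun Adj Det Adj.
Count = 3.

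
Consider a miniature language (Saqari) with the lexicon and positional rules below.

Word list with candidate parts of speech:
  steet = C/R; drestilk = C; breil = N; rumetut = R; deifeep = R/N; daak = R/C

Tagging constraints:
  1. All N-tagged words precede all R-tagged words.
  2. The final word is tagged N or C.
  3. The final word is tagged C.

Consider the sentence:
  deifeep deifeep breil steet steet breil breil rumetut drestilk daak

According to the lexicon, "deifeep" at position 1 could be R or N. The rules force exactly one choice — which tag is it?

Candidates per position — 1:deifeep {R,N}; 2:deifeep {R,N}; 3:breil {N}; 4:steet {C,R}; 5:steet {C,R}; 6:breil {N}; 7:breil {N}; 8:rumetut {R}; 9:drestilk {C}; 10:daak {R,C}.
Position 1: R is ruled out by rule 1; that leaves N.
Position 2: R is ruled out by rule 1; that leaves N.
Position 4: R is ruled out by rule 1; that leaves C.
Position 5: R is ruled out by rule 1; that leaves C.
Position 10: R is ruled out by rule 2; that leaves C.
The unique satisfying tagging is: N N N C C N N R C C.
Verifying each rule — rule 1 satisfied; rule 2 satisfied; rule 3 satisfied.

N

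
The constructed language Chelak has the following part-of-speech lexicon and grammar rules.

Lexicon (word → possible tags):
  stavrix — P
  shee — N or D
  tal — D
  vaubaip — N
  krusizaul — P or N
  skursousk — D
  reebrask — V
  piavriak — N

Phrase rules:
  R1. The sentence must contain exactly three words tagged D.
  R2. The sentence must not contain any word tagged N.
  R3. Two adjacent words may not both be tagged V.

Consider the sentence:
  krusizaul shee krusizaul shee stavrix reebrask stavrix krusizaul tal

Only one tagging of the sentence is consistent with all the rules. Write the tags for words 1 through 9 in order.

P D P D P V P P D

Candidates per position — 1:krusizaul {P,N}; 2:shee {N,D}; 3:krusizaul {P,N}; 4:shee {N,D}; 5:stavrix {P}; 6:reebrask {V}; 7:stavrix {P}; 8:krusizaul {P,N}; 9:tal {D}.
At position 1, choosing N makes rule 2 impossible to satisfy; hence P.
At position 2, choosing N makes rule 1 impossible to satisfy; hence D.
At position 3, choosing N makes rule 2 impossible to satisfy; hence P.
At position 4, choosing N makes rule 1 impossible to satisfy; hence D.
At position 8, choosing N makes rule 2 impossible to satisfy; hence P.
The unique satisfying tagging is: P D P D P V P P D.
Verifying each rule — rule 1 satisfied; rule 2 satisfied; rule 3 satisfied.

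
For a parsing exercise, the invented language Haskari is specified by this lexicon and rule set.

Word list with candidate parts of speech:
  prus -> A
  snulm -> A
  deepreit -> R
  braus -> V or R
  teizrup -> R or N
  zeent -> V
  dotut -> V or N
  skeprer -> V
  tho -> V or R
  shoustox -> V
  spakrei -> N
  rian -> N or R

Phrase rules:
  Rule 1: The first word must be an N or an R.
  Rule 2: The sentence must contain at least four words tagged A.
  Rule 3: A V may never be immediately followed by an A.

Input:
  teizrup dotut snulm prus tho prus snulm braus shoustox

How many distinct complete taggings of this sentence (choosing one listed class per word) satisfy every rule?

Candidates per position — 1:teizrup {R,N}; 2:dotut {V,N}; 3:snulm {A}; 4:prus {A}; 5:tho {V,R}; 6:prus {A}; 7:snulm {A}; 8:braus {V,R}; 9:shoustox {V}.
There are 16 candidate sequences in total.
The sequences that satisfy every rule: R N A A R A A V V; R N A A R A A R V; N N A A R A A V V; N N A A R A A R V.
Count = 4.

4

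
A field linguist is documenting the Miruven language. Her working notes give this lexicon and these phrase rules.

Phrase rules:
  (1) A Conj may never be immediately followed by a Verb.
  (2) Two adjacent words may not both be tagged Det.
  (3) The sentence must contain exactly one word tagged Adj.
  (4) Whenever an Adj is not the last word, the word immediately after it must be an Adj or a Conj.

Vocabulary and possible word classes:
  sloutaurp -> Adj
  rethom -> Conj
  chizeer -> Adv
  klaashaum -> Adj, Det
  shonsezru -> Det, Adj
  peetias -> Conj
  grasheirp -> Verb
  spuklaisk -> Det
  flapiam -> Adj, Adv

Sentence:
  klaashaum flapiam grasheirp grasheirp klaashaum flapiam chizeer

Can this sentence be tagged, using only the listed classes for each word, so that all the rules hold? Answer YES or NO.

Candidates per position — 1:klaashaum {Adj,Det}; 2:flapiam {Adj,Adv}; 3:grasheirp {Verb}; 4:grasheirp {Verb}; 5:klaashaum {Adj,Det}; 6:flapiam {Adj,Adv}; 7:chizeer {Adv}.
Every candidate sequence violates at least one rule; no consistent tagging exists.

NO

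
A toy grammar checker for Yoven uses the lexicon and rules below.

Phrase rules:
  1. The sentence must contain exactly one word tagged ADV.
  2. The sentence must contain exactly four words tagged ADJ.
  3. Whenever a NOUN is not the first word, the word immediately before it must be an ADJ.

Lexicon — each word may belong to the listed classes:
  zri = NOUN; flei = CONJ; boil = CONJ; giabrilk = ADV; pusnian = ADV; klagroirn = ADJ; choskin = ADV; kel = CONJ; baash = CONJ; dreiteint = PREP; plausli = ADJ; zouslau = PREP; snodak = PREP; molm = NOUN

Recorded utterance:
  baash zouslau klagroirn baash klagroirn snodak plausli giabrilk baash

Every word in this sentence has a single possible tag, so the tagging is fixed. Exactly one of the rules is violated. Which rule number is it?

2

Fixed tagging: CONJ PREP ADJ CONJ ADJ PREP ADJ ADV CONJ.
Applying the rules: R1 ok, R2 fails, R3 ok.
Only rule 2 fails.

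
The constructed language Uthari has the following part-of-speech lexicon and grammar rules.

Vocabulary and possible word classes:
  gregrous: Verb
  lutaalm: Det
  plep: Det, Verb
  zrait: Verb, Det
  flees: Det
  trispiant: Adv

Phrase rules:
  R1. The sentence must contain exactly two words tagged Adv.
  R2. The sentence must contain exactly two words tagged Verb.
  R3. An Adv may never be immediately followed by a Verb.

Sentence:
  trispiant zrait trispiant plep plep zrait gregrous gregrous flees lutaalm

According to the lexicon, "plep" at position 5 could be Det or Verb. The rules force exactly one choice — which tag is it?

Det

Candidates per position — 1:trispiant {Adv}; 2:zrait {Verb,Det}; 3:trispiant {Adv}; 4:plep {Det,Verb}; 5:plep {Det,Verb}; 6:zrait {Verb,Det}; 7:gregrous {Verb}; 8:gregrous {Verb}; 9:flees {Det}; 10:lutaalm {Det}.
Position 2: Verb is ruled out by rule 2; that leaves Det.
Position 4: Verb is ruled out by rule 2; that leaves Det.
Position 5: Verb is ruled out by rule 2; that leaves Det.
Position 6: Verb is ruled out by rule 2; that leaves Det.
The unique satisfying tagging is: Adv Det Adv Det Det Det Verb Verb Det Det.
Verifying each rule — rule 1 holds; rule 2 holds; rule 3 holds.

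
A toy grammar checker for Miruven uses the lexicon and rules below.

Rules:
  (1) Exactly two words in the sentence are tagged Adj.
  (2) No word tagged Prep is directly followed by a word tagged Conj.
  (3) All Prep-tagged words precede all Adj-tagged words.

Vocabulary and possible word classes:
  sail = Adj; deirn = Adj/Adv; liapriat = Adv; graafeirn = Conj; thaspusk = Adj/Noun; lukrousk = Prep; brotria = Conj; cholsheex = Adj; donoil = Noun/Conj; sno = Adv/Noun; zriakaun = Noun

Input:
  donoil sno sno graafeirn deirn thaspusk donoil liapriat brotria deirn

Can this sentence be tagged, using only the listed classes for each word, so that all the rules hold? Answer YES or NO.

Candidates per position — 1:donoil {Noun,Conj}; 2:sno {Adv,Noun}; 3:sno {Adv,Noun}; 4:graafeirn {Conj}; 5:deirn {Adj,Adv}; 6:thaspusk {Adj,Noun}; 7:donoil {Noun,Conj}; 8:liapriat {Adv}; 9:brotria {Conj}; 10:deirn {Adj,Adv}.
One satisfying assignment: Noun Noun Noun Conj Adv Adj Conj Adv Conj Adj.
Check: rule 1 satisfied; rule 2 satisfied; rule 3 satisfied.

YES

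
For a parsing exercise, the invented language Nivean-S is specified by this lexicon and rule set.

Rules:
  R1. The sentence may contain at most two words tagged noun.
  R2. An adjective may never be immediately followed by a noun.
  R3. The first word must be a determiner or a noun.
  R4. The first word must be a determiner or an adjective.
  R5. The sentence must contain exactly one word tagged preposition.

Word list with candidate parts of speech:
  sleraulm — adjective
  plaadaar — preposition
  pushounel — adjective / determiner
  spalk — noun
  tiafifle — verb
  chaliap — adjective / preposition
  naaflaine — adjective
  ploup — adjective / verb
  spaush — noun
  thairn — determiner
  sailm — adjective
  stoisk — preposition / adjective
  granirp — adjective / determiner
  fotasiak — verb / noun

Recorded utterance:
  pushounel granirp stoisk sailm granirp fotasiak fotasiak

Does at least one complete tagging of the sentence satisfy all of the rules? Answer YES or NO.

YES

Candidates per position — 1:pushounel {adjective,determiner}; 2:granirp {adjective,determiner}; 3:stoisk {preposition,adjective}; 4:sailm {adjective}; 5:granirp {adjective,determiner}; 6:fotasiak {verb,noun}; 7:fotasiak {verb,noun}.
One satisfying assignment: determiner determiner preposition adjective determiner noun noun.
Verifying each rule — rule 1 holds; rule 2 holds; rule 3 holds; rule 4 holds; rule 5 holds.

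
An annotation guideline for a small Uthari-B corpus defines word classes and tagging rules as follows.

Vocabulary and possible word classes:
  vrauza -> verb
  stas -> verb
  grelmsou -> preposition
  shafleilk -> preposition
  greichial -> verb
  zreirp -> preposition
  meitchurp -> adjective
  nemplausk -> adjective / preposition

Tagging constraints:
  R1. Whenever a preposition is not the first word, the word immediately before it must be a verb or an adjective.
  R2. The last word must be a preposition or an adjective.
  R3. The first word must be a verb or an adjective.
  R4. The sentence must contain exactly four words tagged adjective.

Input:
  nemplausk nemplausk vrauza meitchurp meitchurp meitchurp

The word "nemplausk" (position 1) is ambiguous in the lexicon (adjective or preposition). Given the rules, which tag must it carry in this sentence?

Candidates per position — 1:nemplausk {adjective,preposition}; 2:nemplausk {adjective,preposition}; 3:vrauza {verb}; 4:meitchurp {adjective}; 5:meitchurp {adjective}; 6:meitchurp {adjective}.
Position 1: tagging it preposition would leave rule 3 unsatisfiable, so it must be adjective.
Position 2: tagging it adjective would leave rule 4 unsatisfiable, so it must be preposition.
The only consistent sequence is: adjective preposition verb adjective adjective adjective.
Rule-by-rule: rule 1 satisfied; rule 2 satisfied; rule 3 satisfied; rule 4 satisfied.

adjective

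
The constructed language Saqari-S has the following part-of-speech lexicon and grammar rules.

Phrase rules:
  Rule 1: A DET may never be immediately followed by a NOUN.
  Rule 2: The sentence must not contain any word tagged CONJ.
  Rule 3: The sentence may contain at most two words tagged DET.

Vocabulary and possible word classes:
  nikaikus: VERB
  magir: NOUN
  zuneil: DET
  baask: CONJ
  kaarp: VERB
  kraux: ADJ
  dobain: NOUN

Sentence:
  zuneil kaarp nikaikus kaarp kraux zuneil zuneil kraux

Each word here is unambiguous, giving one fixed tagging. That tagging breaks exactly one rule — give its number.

3

Fixed tagging: DET VERB VERB VERB ADJ DET DET ADJ.
Rule check: R1 holds, R2 holds, R3 violated.
Only rule 3 fails.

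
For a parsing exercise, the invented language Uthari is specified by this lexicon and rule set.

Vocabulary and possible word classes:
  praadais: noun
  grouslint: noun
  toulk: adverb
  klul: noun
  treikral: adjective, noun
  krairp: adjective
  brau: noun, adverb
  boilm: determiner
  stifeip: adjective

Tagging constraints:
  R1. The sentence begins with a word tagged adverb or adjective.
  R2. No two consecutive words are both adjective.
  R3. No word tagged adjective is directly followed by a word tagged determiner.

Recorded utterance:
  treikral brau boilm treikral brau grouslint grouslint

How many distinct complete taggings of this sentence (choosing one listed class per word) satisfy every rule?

Candidates per position — 1:treikral {adjective,noun}; 2:brau {noun,adverb}; 3:boilm {determiner}; 4:treikral {adjective,noun}; 5:brau {noun,adverb}; 6:grouslint {noun}; 7:grouslint {noun}.
There are 16 candidate sequences in total.
Checking each against the rules leaves 8 sequences.
Count = 8.

8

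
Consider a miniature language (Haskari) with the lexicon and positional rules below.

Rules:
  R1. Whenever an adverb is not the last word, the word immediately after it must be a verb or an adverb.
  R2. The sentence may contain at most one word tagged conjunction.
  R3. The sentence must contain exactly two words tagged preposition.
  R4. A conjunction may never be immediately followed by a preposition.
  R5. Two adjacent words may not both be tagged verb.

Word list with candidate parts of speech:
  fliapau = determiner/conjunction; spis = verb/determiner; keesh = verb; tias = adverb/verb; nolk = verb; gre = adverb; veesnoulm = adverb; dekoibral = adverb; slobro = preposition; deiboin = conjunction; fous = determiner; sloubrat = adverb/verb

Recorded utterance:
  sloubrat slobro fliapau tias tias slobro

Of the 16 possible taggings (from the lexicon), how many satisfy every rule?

Candidates per position — 1:sloubrat {adverb,verb}; 2:slobro {preposition}; 3:fliapau {determiner,conjunction}; 4:tias {adverb,verb}; 5:tias {adverb,verb}; 6:slobro {preposition}.
There are 16 candidate sequences in total.
The sequences that satisfy every rule: verb preposition determiner adverb verb preposition; verb preposition conjunction adverb verb preposition.
Count = 2.

2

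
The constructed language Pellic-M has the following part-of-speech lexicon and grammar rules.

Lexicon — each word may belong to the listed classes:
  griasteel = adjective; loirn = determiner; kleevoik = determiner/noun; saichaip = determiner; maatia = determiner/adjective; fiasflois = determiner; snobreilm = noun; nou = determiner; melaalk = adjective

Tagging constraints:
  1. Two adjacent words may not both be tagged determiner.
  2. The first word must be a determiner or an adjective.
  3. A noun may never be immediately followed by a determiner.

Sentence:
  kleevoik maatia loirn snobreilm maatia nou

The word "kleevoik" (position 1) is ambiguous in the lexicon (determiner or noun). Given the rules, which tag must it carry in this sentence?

determiner

Candidates per position — 1:kleevoik {determiner,noun}; 2:maatia {determiner,adjective}; 3:loirn {determiner}; 4:snobreilm {noun}; 5:maatia {determiner,adjective}; 6:nou {determiner}.
Word 1 cannot be noun — rule 2 would then fail for every completion. It is determiner.
Word 2 cannot be determiner — rule 1 would then fail for every completion. It is adjective.
Word 5 cannot be determiner — rule 1 would then fail for every completion. It is adjective.
That leaves exactly one tagging: determiner adjective determiner noun adjective determiner.
Check: rule 1 ✓; rule 2 ✓; rule 3 ✓.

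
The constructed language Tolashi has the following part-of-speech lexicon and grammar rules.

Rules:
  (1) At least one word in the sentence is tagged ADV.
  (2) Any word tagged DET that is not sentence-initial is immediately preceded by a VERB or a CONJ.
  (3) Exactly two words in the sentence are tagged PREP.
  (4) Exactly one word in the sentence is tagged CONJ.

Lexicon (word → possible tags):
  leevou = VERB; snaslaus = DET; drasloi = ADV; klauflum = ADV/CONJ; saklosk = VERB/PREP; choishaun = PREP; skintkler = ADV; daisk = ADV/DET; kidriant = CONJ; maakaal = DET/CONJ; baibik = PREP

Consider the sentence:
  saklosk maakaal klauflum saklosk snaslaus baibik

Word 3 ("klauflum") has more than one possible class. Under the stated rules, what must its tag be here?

Candidates per position — 1:saklosk {VERB,PREP}; 2:maakaal {DET,CONJ}; 3:klauflum {ADV,CONJ}; 4:saklosk {VERB,PREP}; 5:snaslaus {DET}; 6:baibik {PREP}.
If word 3 were CONJ, no tagging could satisfy rule 1; so word 3 is ADV.
If word 4 were PREP, no tagging could satisfy rule 2; so word 4 is VERB.
If word 1 were VERB, no tagging could satisfy rule 3; so word 1 is PREP.
If word 2 were DET, no tagging could satisfy rule 2; so word 2 is CONJ.
The unique satisfying tagging is: PREP CONJ ADV VERB DET PREP.
Rule-by-rule: rule 1 ✓; rule 2 ✓; rule 3 ✓; rule 4 ✓.

ADV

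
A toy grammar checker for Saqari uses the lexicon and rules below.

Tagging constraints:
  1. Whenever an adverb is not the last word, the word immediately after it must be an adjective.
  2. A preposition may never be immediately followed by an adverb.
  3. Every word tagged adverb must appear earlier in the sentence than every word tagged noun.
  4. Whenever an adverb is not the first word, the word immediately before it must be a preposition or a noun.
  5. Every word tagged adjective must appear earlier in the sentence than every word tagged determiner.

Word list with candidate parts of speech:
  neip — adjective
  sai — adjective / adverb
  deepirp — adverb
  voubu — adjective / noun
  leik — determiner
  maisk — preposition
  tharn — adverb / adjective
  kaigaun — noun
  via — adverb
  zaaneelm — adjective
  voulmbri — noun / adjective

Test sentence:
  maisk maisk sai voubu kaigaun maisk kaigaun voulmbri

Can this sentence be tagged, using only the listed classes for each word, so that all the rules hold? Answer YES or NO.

YES

Candidates per position — 1:maisk {preposition}; 2:maisk {preposition}; 3:sai {adjective,adverb}; 4:voubu {adjective,noun}; 5:kaigaun {noun}; 6:maisk {preposition}; 7:kaigaun {noun}; 8:voulmbri {noun,adjective}.
One satisfying assignment: preposition preposition adjective adjective noun preposition noun noun.
Checking: rule 1 satisfied; rule 2 satisfied; rule 3 satisfied; rule 4 satisfied; rule 5 satisfied.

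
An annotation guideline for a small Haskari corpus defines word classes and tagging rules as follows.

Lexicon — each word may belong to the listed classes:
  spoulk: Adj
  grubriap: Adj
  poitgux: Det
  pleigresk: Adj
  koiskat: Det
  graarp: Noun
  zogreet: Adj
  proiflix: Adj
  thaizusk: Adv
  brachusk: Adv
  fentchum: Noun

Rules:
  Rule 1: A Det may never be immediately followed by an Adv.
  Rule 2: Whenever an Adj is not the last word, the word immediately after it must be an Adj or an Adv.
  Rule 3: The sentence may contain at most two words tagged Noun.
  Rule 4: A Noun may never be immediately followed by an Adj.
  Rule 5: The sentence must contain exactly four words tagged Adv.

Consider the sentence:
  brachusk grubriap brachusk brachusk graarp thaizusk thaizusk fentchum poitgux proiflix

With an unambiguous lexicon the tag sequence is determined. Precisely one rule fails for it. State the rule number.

5

Fixed tagging: Adv Adj Adv Adv Noun Adv Adv Noun Det Adj.
Checking each rule: R1 ✓, R2 ✓, R3 ✓, R4 ✓, R5 ✗.
Only rule 5 fails.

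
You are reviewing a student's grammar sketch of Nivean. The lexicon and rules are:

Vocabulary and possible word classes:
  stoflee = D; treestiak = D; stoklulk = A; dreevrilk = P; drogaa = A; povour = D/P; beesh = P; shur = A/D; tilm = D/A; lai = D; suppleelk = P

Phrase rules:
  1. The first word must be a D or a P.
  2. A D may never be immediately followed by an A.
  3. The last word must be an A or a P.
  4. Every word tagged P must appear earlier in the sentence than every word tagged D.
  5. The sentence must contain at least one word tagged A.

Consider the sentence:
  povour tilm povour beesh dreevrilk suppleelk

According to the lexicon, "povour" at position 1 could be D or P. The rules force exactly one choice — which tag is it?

P

Candidates per position — 1:povour {D,P}; 2:tilm {D,A}; 3:povour {D,P}; 4:beesh {P}; 5:dreevrilk {P}; 6:suppleelk {P}.
If word 1 were D, no tagging could satisfy rule 4; so word 1 is P.
If word 2 were D, no tagging could satisfy rule 4; so word 2 is A.
If word 3 were D, no tagging could satisfy rule 4; so word 3 is P.
The unique satisfying tagging is: P A P P P P.
Checking: rule 1 ok; rule 2 ok; rule 3 ok; rule 4 ok; rule 5 ok.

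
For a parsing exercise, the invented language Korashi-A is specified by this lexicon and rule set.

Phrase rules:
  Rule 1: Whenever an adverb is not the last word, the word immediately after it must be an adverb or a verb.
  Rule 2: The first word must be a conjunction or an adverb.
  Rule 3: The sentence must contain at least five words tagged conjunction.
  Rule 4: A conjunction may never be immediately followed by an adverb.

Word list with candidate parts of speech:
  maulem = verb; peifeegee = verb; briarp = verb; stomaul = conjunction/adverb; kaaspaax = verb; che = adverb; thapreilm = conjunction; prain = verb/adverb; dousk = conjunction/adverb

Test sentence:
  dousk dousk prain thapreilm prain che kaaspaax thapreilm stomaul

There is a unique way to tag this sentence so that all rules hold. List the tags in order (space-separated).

Candidates per position — 1:dousk {conjunction,adverb}; 2:dousk {conjunction,adverb}; 3:prain {verb,adverb}; 4:thapreilm {conjunction}; 5:prain {verb,adverb}; 6:che {adverb}; 7:kaaspaax {verb}; 8:thapreilm {conjunction}; 9:stomaul {conjunction,adverb}.
Position 1: tagging it adverb would leave rule 3 unsatisfiable, so it must be conjunction.
Position 2: tagging it adverb would leave rule 3 unsatisfiable, so it must be conjunction.
Position 3: tagging it adverb would leave rule 1 unsatisfiable, so it must be verb.
Position 5: tagging it adverb would leave rule 4 unsatisfiable, so it must be verb.
Position 9: tagging it adverb would leave rule 3 unsatisfiable, so it must be conjunction.
The only consistent sequence is: conjunction conjunction verb conjunction verb adverb verb conjunction conjunction.
Verifying each rule — rule 1 ok; rule 2 ok; rule 3 ok; rule 4 ok.

conjunction conjunction verb conjunction verb adverb verb conjunction conjunction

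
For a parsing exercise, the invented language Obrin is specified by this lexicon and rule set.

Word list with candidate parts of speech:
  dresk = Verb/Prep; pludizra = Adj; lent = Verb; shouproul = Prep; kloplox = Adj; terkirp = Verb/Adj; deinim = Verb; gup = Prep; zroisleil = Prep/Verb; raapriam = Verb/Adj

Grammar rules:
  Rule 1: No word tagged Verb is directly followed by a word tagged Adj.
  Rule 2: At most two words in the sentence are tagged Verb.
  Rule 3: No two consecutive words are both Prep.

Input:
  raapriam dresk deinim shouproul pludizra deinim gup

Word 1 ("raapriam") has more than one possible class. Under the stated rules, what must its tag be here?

Candidates per position — 1:raapriam {Verb,Adj}; 2:dresk {Verb,Prep}; 3:deinim {Verb}; 4:shouproul {Prep}; 5:pludizra {Adj}; 6:deinim {Verb}; 7:gup {Prep}.
Word 1 cannot be Verb — rule 2 would then fail for every completion. It is Adj.
Word 2 cannot be Verb — rule 2 would then fail for every completion. It is Prep.
So the tagging must be: Adj Prep Verb Prep Adj Verb Prep.
Rule-by-rule: rule 1 ok; rule 2 ok; rule 3 ok.

Adj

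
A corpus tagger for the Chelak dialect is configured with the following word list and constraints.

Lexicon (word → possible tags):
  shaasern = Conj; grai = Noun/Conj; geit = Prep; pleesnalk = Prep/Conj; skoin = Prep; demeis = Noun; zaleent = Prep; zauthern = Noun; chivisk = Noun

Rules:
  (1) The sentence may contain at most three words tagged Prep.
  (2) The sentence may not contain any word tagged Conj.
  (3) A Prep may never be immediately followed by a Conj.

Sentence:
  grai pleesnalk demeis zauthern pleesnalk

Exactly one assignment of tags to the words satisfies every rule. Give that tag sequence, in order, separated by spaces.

Noun Prep Noun Noun Prep

Candidates per position — 1:grai {Noun,Conj}; 2:pleesnalk {Prep,Conj}; 3:demeis {Noun}; 4:zauthern {Noun}; 5:pleesnalk {Prep,Conj}.
Position 1: Conj is ruled out by rule 2; that leaves Noun.
Position 2: Conj is ruled out by rule 2; that leaves Prep.
Position 5: Conj is ruled out by rule 2; that leaves Prep.
That leaves exactly one tagging: Noun Prep Noun Noun Prep.
Check: rule 1 satisfied; rule 2 satisfied; rule 3 satisfied.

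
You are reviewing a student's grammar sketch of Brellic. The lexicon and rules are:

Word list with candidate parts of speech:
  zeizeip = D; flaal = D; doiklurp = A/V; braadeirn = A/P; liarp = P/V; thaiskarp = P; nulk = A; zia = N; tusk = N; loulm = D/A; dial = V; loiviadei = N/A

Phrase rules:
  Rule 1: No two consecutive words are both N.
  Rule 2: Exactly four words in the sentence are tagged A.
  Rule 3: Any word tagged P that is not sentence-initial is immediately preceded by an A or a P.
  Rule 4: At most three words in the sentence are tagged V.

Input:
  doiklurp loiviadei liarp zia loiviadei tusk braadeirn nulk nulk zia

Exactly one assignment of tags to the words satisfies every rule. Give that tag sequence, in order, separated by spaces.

Candidates per position — 1:doiklurp {A,V}; 2:loiviadei {N,A}; 3:liarp {P,V}; 4:zia {N}; 5:loiviadei {N,A}; 6:tusk {N}; 7:braadeirn {A,P}; 8:nulk {A}; 9:nulk {A}; 10:zia {N}.
Position 5: tagging it N would leave rule 1 unsatisfiable, so it must be A.
Position 7: tagging it P would leave rule 3 unsatisfiable, so it must be A.
Position 1: tagging it A would leave rule 2 unsatisfiable, so it must be V.
Position 2: tagging it A would leave rule 2 unsatisfiable, so it must be N.
Position 3: tagging it P would leave rule 3 unsatisfiable, so it must be V.
That leaves exactly one tagging: V N V N A N A A A N.
Verifying each rule — rule 1 ok; rule 2 ok; rule 3 ok; rule 4 ok.

V N V N A N A A A N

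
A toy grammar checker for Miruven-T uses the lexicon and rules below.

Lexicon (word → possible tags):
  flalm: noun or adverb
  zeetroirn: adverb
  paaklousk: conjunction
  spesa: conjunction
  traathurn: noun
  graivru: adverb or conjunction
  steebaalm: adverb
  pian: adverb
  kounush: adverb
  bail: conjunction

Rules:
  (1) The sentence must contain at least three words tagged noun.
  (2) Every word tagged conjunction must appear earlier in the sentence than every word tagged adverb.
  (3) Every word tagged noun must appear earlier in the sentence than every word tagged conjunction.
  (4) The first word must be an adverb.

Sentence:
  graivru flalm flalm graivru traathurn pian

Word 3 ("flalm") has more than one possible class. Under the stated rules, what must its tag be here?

noun

Candidates per position — 1:graivru {adverb,conjunction}; 2:flalm {noun,adverb}; 3:flalm {noun,adverb}; 4:graivru {adverb,conjunction}; 5:traathurn {noun}; 6:pian {adverb}.
If word 1 were conjunction, no tagging could satisfy rule 3; so word 1 is adverb.
If word 2 were adverb, no tagging could satisfy rule 1; so word 2 is noun.
If word 3 were adverb, no tagging could satisfy rule 1; so word 3 is noun.
If word 4 were conjunction, no tagging could satisfy rule 2; so word 4 is adverb.
The unique satisfying tagging is: adverb noun noun adverb noun adverb.
Verifying each rule — rule 1 ok; rule 2 ok; rule 3 ok; rule 4 ok.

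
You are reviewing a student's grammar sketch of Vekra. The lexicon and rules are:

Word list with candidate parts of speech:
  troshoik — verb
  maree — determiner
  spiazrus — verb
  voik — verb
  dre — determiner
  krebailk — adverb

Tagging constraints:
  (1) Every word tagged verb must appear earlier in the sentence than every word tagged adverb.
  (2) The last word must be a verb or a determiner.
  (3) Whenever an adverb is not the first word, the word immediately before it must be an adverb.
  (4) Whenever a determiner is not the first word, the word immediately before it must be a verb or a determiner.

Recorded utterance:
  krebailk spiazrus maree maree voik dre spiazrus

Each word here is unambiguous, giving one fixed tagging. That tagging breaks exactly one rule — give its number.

Fixed tagging: adverb verb determiner determiner verb determiner verb.
Rule check: R1 fail, R2 pass, R3 pass, R4 pass.
Only rule 1 fails.

1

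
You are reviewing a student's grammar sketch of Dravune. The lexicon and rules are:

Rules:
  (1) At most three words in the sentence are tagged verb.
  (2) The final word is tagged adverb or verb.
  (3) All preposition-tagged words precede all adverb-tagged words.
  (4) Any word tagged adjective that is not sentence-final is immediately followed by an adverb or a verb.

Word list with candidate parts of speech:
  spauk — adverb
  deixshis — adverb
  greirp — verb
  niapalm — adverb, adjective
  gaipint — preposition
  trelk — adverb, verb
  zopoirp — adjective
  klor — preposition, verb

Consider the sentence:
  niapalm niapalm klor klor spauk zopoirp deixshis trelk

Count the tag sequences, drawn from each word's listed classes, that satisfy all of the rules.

Candidates per position — 1:niapalm {adverb,adjective}; 2:niapalm {adverb,adjective}; 3:klor {preposition,verb}; 4:klor {preposition,verb}; 5:spauk {adverb}; 6:zopoirp {adjective}; 7:deixshis {adverb}; 8:trelk {adverb,verb}.
There are 32 candidate sequences in total.
Checking each against the rules leaves 6 sequences.
Count = 6.

6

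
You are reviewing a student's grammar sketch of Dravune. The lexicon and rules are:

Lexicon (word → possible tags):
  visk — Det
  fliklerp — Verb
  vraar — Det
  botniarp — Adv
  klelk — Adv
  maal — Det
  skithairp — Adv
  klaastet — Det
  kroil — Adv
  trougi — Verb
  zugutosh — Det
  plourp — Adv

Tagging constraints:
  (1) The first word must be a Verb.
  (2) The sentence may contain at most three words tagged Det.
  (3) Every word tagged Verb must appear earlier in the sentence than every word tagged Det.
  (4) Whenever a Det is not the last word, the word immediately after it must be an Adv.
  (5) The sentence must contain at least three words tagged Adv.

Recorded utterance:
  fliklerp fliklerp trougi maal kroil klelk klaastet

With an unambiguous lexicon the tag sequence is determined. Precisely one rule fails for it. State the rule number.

5

Fixed tagging: Verb Verb Verb Det Adv Adv Det.
Checking each rule: R1 holds, R2 holds, R3 holds, R4 holds, R5 violated.
Only rule 5 fails.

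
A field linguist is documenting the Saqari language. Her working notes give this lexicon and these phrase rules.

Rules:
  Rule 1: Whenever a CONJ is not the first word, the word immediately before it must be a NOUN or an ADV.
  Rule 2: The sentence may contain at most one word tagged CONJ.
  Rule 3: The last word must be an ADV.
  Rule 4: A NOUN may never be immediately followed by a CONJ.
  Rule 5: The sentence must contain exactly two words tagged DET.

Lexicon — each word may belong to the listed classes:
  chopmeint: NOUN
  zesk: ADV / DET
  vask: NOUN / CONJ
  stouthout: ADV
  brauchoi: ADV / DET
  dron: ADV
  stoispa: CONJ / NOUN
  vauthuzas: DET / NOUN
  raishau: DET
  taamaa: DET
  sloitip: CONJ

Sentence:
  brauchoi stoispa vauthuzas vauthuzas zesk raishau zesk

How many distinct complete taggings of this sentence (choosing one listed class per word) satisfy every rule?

7

Candidates per position — 1:brauchoi {ADV,DET}; 2:stoispa {CONJ,NOUN}; 3:vauthuzas {DET,NOUN}; 4:vauthuzas {DET,NOUN}; 5:zesk {ADV,DET}; 6:raishau {DET}; 7:zesk {ADV,DET}.
There are 64 candidate sequences in total.
Checking each against the rules leaves 7 sequences.
Count = 7.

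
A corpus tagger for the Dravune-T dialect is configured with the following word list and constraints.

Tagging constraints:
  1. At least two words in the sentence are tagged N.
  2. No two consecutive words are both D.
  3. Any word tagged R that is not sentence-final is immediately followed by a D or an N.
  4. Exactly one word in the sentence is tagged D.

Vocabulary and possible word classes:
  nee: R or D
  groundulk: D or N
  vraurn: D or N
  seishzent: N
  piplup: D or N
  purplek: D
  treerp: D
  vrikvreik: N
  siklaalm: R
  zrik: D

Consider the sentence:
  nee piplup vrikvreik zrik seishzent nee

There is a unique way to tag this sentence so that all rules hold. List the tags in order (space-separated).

R N N D N R

Candidates per position — 1:nee {R,D}; 2:piplup {D,N}; 3:vrikvreik {N}; 4:zrik {D}; 5:seishzent {N}; 6:nee {R,D}.
At position 1, choosing D makes rule 4 impossible to satisfy; hence R.
At position 2, choosing D makes rule 4 impossible to satisfy; hence N.
At position 6, choosing D makes rule 4 impossible to satisfy; hence R.
That leaves exactly one tagging: R N N D N R.
Rule-by-rule: rule 1 holds; rule 2 holds; rule 3 holds; rule 4 holds.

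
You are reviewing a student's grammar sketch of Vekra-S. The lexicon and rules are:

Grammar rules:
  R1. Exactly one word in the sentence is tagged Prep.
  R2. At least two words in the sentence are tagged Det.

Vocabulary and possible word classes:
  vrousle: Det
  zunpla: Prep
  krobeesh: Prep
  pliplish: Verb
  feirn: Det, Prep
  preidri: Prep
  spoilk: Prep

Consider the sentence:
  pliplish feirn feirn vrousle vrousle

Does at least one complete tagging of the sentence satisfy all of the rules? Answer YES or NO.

YES

Candidates per position — 1:pliplish {Verb}; 2:feirn {Det,Prep}; 3:feirn {Det,Prep}; 4:vrousle {Det}; 5:vrousle {Det}.
One satisfying assignment: Verb Prep Det Det Det.
Check: rule 1 ok; rule 2 ok.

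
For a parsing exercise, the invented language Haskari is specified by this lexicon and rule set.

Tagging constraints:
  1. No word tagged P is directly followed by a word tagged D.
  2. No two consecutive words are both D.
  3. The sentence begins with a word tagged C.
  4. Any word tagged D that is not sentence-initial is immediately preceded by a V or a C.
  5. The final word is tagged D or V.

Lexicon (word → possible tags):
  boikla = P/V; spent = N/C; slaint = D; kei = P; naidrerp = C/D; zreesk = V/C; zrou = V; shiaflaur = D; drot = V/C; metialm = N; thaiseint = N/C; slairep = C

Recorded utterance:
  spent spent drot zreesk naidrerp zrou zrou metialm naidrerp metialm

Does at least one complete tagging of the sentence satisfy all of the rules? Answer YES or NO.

Candidates per position — 1:spent {N,C}; 2:spent {N,C}; 3:drot {V,C}; 4:zreesk {V,C}; 5:naidrerp {C,D}; 6:zrou {V}; 7:zrou {V}; 8:metialm {N}; 9:naidrerp {C,D}; 10:metialm {N}.
Rule 5 cannot be satisfied by any choice of tags from the lexicon.
So there is no consistent tagging.

NO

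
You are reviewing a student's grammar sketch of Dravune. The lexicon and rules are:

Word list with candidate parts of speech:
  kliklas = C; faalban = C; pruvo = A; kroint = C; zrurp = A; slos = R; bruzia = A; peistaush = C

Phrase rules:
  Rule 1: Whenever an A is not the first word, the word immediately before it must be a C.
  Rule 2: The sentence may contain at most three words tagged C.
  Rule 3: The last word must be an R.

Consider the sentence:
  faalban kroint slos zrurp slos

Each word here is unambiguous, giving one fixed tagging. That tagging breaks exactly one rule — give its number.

Fixed tagging: C C R A R.
Rule check: R1 fails, R2 ok, R3 ok.
Only rule 1 fails.

1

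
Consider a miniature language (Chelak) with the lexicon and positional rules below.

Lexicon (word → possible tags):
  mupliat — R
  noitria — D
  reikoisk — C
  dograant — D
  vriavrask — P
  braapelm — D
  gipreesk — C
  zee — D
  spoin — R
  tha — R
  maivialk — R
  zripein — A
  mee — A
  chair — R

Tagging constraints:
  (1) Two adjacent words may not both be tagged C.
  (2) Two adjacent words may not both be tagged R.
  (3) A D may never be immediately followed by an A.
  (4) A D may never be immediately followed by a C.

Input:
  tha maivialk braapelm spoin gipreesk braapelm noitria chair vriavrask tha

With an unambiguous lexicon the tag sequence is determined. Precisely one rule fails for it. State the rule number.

Fixed tagging: R R D R C D D R P R.
Rule check: R1 ✓, R2 ✗, R3 ✓, R4 ✓.
Only rule 2 fails.

2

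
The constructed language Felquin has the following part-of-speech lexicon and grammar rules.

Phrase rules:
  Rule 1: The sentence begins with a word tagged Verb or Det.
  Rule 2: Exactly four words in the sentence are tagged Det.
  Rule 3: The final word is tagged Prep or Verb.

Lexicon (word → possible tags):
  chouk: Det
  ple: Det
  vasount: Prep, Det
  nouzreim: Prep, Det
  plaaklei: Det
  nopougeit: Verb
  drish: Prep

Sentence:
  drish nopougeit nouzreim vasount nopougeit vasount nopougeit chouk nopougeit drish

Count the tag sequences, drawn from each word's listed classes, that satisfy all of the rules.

0

Candidates per position — 1:drish {Prep}; 2:nopougeit {Verb}; 3:nouzreim {Prep,Det}; 4:vasount {Prep,Det}; 5:nopougeit {Verb}; 6:vasount {Prep,Det}; 7:nopougeit {Verb}; 8:chouk {Det}; 9:nopougeit {Verb}; 10:drish {Prep}.
There are 8 candidate sequences in total.
Rule 1 cannot be satisfied by any choice of tags from the lexicon.
So there is no consistent tagging.
Count = 0.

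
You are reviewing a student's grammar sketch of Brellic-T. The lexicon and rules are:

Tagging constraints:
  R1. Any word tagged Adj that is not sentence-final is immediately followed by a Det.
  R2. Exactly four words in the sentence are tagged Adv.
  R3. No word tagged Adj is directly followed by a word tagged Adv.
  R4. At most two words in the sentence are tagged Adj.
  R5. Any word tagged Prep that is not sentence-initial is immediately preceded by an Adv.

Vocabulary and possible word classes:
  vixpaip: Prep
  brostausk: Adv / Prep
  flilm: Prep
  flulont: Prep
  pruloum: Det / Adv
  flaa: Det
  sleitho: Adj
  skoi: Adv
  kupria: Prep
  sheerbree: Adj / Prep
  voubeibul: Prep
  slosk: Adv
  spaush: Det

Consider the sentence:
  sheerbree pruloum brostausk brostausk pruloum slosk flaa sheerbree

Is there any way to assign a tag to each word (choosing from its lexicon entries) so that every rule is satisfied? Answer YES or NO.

Candidates per position — 1:sheerbree {Adj,Prep}; 2:pruloum {Det,Adv}; 3:brostausk {Adv,Prep}; 4:brostausk {Adv,Prep}; 5:pruloum {Det,Adv}; 6:slosk {Adv}; 7:flaa {Det}; 8:sheerbree {Adj,Prep}.
One satisfying assignment: Prep Adv Adv Adv Det Adv Det Adj.
Rule-by-rule: rule 1 ✓; rule 2 ✓; rule 3 ✓; rule 4 ✓; rule 5 ✓.

YES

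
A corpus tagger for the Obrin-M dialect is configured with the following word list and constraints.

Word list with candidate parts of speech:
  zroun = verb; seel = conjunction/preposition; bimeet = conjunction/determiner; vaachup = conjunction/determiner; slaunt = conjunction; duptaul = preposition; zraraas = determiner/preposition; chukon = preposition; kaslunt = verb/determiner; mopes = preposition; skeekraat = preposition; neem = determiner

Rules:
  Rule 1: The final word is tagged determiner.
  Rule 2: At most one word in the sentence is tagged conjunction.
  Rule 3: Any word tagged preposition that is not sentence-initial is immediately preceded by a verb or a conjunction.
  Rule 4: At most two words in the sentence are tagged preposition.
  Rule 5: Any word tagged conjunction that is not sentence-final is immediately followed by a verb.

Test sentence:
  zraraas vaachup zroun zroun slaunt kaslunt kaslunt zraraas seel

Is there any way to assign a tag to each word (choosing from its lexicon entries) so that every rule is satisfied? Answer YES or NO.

NO

Candidates per position — 1:zraraas {determiner,preposition}; 2:vaachup {conjunction,determiner}; 3:zroun {verb}; 4:zroun {verb}; 5:slaunt {conjunction}; 6:kaslunt {verb,determiner}; 7:kaslunt {verb,determiner}; 8:zraraas {determiner,preposition}; 9:seel {conjunction,preposition}.
Rule 1 cannot be satisfied by any choice of tags from the lexicon.
So there is no consistent tagging.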